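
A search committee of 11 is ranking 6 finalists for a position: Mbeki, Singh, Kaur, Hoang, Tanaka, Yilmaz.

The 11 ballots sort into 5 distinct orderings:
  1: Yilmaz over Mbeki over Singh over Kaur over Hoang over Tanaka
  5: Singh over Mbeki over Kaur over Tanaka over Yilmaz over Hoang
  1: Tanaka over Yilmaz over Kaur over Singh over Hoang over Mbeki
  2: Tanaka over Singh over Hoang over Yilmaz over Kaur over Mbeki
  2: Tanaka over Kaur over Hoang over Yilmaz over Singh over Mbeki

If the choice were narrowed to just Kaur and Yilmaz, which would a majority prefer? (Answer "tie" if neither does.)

Ballots ranking Kaur above Yilmaz: 5 + 2 = 7.
Ballots ranking Yilmaz above Kaur: 11 − 7 = 4.
Kaur wins the head-to-head 7–4.

Kaur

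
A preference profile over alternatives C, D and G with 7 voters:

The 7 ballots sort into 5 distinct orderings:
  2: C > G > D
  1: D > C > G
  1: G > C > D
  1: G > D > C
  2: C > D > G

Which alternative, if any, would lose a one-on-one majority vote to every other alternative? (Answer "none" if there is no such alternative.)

D

Pairwise majorities:
C vs D: C, 5–2.
C vs G: C is ranked higher on 2+1+2 = 5 ballots, G on 2. C wins 5–2.
D vs G: D is ranked higher on 1+2 = 3 ballots, G on 4. G wins 4–3.
Only D has no wins; D is the Condorcet loser.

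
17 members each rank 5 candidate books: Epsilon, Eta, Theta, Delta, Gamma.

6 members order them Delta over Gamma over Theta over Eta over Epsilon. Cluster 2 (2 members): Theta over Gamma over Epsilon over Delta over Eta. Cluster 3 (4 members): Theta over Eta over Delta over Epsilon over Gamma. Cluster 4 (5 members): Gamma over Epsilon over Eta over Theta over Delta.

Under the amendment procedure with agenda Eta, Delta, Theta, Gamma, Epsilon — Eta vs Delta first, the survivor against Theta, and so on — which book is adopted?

Round 1: Eta vs Delta — 9–8, Eta advances.
Round 2: Eta vs Theta — 5–12, Theta advances.
Round 3: Theta vs Gamma — 6–11, Gamma advances.
Round 4: Gamma vs Epsilon — 13–4, Gamma advances.
Gamma survives the agenda.

Gamma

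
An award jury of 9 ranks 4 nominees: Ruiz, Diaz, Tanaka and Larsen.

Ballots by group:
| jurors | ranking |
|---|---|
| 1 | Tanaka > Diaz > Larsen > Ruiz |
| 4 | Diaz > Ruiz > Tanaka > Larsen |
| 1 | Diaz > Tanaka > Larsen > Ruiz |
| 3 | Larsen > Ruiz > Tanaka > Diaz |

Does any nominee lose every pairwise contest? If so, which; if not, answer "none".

Pairwise majorities:
Ruiz vs Diaz: 3 to 6, Diaz.
Ruiz vs Tanaka: Ruiz wins 7–2.
Ruiz vs Larsen: Ruiz preferred on 4 ballots; Larsen wins 5–4.
Diaz vs Tanaka: Diaz, 5–4.
Diaz vs Larsen: Diaz preferred on 1+4+1 = 6 ballots; Diaz wins 6–3.
Tanaka vs Larsen: Tanaka, 6–3.
Every nominee wins at least one matchup (Ruiz beats Tanaka; Diaz beats Ruiz; Tanaka beats Larsen; Larsen beats Ruiz), so there is no Condorcet loser.

none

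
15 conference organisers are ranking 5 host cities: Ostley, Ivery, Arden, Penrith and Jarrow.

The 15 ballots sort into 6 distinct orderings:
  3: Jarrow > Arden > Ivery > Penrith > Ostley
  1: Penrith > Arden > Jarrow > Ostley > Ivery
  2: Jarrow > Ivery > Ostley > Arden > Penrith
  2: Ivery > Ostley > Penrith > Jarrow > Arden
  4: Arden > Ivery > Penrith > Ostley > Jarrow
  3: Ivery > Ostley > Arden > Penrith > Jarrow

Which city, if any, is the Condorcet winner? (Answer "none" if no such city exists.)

Arden

Head-to-head results (15 organisers):
Ostley vs Ivery: 1 to 14, Ivery.
Ostley vs Arden: 7 to 8, Arden.
Ostley vs Penrith: 2+2+3 = 7 for Ostley, 8 for Penrith — Penrith by 8–7.
Ostley vs Jarrow: Ostley is ranked higher on 2+4+3 = 9 ballots, Jarrow on 6. Ostley wins 9–6.
Ivery vs Arden: Ivery preferred on 2+2+3 = 7 ballots; Arden wins 8–7.
Ivery vs Penrith: Ivery is ranked higher on 3+2+2+4+3 = 14 ballots, Penrith on 1. Ivery wins 14–1.
Ivery vs Jarrow: 9 to 6, Ivery.
Arden vs Penrith: Arden is ranked higher on 3+2+4+3 = 12 ballots, Penrith on 3. Arden wins 12–3.
Arden vs Jarrow: Arden is ranked higher on 1+4+3 = 8 ballots, Jarrow on 7. Arden wins 8–7.
Penrith vs Jarrow: Penrith is ranked higher on 1+2+4+3 = 10 ballots, Jarrow on 5. Penrith wins 10–5.
Arden wins every pairwise contest, so Arden is the Condorcet winner.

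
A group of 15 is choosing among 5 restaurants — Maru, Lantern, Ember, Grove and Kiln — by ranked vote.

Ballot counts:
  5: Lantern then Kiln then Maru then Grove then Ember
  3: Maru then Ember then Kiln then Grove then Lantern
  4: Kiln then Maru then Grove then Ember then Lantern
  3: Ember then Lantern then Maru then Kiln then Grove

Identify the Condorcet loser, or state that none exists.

none

Pairwise majorities:
Maru vs Lantern: Lantern wins 8–7.
Maru vs Ember: Maru wins 12–3.
Maru vs Grove: 15 to 0, Maru.
Maru–Kiln: Kiln 9–6.
Lantern vs Ember: 5 for Lantern, 10 for Ember — Ember by 10–5.
Lantern–Grove: Lantern 8–7.
Lantern vs Kiln: 8 to 7, Lantern.
Ember vs Grove: 3+3 = 6 for Ember, 9 for Grove — Grove by 9–6.
Ember vs Kiln: 6 to 9, Kiln.
Grove vs Kiln: 0 for Grove, 15 for Kiln — Kiln by 15–0.
Every restaurant wins at least one matchup (Maru beats Ember; Lantern beats Maru; Ember beats Lantern; Grove beats Ember; Kiln beats Maru), so there is no Condorcet loser.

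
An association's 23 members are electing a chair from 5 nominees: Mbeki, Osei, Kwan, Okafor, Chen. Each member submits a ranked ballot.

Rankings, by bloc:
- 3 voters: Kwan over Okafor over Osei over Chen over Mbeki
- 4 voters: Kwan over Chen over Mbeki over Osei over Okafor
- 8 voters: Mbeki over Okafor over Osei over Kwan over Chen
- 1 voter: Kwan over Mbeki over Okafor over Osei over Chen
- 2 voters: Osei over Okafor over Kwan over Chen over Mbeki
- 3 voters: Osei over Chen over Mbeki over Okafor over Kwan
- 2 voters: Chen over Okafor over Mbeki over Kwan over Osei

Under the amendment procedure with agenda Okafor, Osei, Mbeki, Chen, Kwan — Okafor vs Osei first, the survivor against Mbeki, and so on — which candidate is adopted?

Kwan

Round 1: Okafor vs Osei — 14–9, Okafor advances.
Round 2: Okafor vs Mbeki — 7–16, Mbeki advances.
Round 3: Mbeki vs Chen — 9–14, Chen advances.
Round 4: Chen vs Kwan — 5–18, Kwan advances.
Kwan survives the agenda.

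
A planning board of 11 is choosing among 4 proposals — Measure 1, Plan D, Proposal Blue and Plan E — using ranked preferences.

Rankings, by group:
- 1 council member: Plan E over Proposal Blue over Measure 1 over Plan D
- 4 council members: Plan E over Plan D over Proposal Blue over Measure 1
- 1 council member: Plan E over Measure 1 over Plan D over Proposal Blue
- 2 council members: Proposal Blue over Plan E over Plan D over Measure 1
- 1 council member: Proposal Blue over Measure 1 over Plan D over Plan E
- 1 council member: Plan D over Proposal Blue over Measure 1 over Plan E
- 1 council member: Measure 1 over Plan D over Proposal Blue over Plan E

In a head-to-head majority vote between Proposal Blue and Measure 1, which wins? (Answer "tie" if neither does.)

Ballots ranking Proposal Blue above Measure 1: 1 + 4 + 2 + 1 + 1 = 9.
Ballots ranking Measure 1 above Proposal Blue: 11 − 9 = 2.
Proposal Blue wins the head-to-head 9–2.

Proposal Blue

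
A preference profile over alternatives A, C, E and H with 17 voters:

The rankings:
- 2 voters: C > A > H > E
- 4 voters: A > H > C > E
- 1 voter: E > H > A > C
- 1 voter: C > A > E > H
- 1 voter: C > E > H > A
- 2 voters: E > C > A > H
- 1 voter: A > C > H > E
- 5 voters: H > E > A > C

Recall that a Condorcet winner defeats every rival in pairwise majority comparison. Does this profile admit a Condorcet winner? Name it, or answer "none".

none

Head-to-head results (17 voters):
A–C: A 11–6.
A vs E: E, 9–8.
A–H: A 10–7.
C vs E: C, 9–8.
C vs H: H wins 10–7.
E–H: H 12–5.
Each alternative drops at least one matchup (A loses to E; C loses to A; E loses to C; H loses to A); the cycle A beats C beats E beats A rules out a Condorcet winner.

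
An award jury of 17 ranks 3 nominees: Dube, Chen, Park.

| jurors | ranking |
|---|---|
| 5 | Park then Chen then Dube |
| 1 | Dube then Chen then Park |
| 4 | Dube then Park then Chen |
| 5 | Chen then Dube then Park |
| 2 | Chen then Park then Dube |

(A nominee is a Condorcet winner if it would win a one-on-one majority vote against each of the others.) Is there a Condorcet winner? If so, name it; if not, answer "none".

Head-to-head results (17 jurors):
Dube vs Chen: Chen wins 12–5.
Dube vs Park: Dube is ranked higher on 1+4+5 = 10 ballots, Park on 7. Dube wins 10–7.
Chen vs Park: 8 to 9, Park.
No nominee is unbeaten: Dube loses to Chen; Chen loses to Park; Park loses to Dube. In particular Dube beats Park beats Chen beats Dube is a majority cycle — no Condorcet winner exists.

none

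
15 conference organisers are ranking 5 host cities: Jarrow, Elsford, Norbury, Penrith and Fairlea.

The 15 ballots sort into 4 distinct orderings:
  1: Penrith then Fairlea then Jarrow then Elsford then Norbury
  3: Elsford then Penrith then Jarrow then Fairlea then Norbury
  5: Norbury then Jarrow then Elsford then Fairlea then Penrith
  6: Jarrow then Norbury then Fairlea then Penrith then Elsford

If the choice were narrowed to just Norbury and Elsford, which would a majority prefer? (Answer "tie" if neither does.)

Ballots ranking Norbury above Elsford: 5 + 6 = 11.
Ballots ranking Elsford above Norbury: 15 − 11 = 4.
Norbury wins the head-to-head 11–4.

Norbury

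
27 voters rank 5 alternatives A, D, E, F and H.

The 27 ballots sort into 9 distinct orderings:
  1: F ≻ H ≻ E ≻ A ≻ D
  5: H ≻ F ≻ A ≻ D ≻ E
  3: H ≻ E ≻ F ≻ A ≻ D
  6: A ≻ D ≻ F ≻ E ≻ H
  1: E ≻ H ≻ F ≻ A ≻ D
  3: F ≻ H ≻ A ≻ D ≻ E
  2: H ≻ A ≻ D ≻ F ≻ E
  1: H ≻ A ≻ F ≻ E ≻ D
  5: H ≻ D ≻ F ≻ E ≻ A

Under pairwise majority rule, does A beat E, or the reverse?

A

Ballots ranking A above E: 5 + 6 + 3 + 2 + 1 = 17.
Ballots ranking E above A: 27 − 17 = 10.
A wins the head-to-head 17–10.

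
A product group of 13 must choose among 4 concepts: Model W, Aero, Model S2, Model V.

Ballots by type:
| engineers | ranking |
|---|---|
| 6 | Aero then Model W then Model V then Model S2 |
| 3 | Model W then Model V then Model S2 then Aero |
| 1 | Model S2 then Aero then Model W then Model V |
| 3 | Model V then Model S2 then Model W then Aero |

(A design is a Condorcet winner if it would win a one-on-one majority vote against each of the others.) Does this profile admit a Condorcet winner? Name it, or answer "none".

none

Pairwise majorities:
Model W vs Aero: 3+3 = 6 for Model W, 7 for Aero — Aero by 7–6.
Model W vs Model S2: Model W preferred on 6+3 = 9 ballots; Model W wins 9–4.
Model W vs Model V: 10 to 3, Model W.
Aero vs Model S2: 6 for Aero, 7 for Model S2 — Model S2 by 7–6.
Aero vs Model V: Aero is ranked higher on 6+1 = 7 ballots, Model V on 6. Aero wins 7–6.
Model S2 vs Model V: Model S2 is ranked higher on 1 ballot, Model V on 12. Model V wins 12–1.
No design is unbeaten: Model W loses to Aero; Aero loses to Model S2; Model S2 loses to Model W; Model V loses to Model W. In particular Model W beats Model S2 beats Aero beats Model W is a majority cycle — no Condorcet winner exists.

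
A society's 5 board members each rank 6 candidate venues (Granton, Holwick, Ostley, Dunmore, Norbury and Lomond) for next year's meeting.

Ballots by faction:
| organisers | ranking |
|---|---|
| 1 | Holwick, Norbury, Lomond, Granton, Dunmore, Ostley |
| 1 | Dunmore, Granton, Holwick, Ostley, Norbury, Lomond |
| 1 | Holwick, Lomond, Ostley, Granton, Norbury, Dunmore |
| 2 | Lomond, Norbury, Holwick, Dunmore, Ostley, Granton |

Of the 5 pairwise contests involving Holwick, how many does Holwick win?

5

Holwick against each rival (5 organisers):
Holwick vs Granton: Holwick wins 4–1.
Holwick vs Ostley: 1+1+1+2 = 5 for Holwick, 0 for Ostley — Holwick by 5–0.
Holwick vs Dunmore: 1+1+2 = 4 for Holwick, 1 for Dunmore — Holwick by 4–1.
Holwick vs Norbury: Holwick, 3–2.
Holwick vs Lomond: Holwick wins 3–2.
Holwick beats Granton, Ostley, Dunmore, Norbury, Lomond — 5 pairwise wins.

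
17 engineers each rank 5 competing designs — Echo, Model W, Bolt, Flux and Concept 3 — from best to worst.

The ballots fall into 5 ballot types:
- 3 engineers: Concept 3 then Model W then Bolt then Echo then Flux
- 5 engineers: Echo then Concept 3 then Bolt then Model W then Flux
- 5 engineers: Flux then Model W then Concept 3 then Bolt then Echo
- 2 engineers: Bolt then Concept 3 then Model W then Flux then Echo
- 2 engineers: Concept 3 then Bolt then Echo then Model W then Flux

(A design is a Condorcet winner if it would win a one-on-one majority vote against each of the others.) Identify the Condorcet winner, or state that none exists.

Check each pair by majority over 17 ballots:
Echo vs Model W: Echo is ranked higher on 5+2 = 7 ballots, Model W on 10. Model W wins 10–7.
Echo vs Bolt: 5 to 12, Bolt.
Echo vs Flux: Echo preferred on 3+5+2 = 10 ballots; Echo wins 10–7.
Echo vs Concept 3: Echo is ranked higher on 5 ballots, Concept 3 on 12. Concept 3 wins 12–5.
Model W vs Bolt: 3+5 = 8 for Model W, 9 for Bolt — Bolt by 9–8.
Model W vs Flux: 12 to 5, Model W.
Model W vs Concept 3: Model W is ranked higher on 5 ballots, Concept 3 on 12. Concept 3 wins 12–5.
Bolt vs Flux: 3+5+2+2 = 12 for Bolt, 5 for Flux — Bolt by 12–5.
Bolt vs Concept 3: Bolt preferred on 2 ballots; Concept 3 wins 15–2.
Flux vs Concept 3: Flux is ranked higher on 5 ballots, Concept 3 on 12. Concept 3 wins 12–5.
Concept 3 defeats every rival head-to-head and is the Condorcet winner.

Concept 3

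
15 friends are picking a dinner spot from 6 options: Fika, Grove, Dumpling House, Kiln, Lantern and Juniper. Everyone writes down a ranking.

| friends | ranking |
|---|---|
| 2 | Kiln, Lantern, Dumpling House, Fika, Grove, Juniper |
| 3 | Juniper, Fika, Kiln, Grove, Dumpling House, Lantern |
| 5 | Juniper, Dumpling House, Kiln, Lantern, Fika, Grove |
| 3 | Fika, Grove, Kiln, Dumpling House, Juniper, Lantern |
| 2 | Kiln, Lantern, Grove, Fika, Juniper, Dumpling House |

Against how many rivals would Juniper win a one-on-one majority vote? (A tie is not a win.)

Juniper against each rival (15 friends):
Juniper–Fika: Juniper 8–7.
Juniper vs Grove: 3+5 = 8 for Juniper, 7 for Grove — Juniper by 8–7.
Juniper vs Dumpling House: Juniper preferred on 3+5+2 = 10 ballots; Juniper wins 10–5.
Juniper–Kiln: Juniper 8–7.
Juniper–Lantern: Juniper 11–4.
Juniper beats Fika, Grove, Dumpling House, Kiln, Lantern — 5 pairwise wins.

5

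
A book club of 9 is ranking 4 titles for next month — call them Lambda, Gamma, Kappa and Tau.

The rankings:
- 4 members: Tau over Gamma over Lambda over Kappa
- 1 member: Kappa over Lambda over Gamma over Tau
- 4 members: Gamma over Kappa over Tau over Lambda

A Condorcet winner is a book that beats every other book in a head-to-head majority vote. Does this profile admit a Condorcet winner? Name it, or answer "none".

Head-to-head results (9 members):
Lambda vs Gamma: Lambda preferred on 1 ballot; Gamma wins 8–1.
Lambda vs Kappa: 4 for Lambda, 5 for Kappa — Kappa by 5–4.
Lambda–Tau: Tau 8–1.
Gamma vs Kappa: 4+4 = 8 for Gamma, 1 for Kappa — Gamma by 8–1.
Gamma vs Tau: Gamma, 5–4.
Kappa vs Tau: Kappa, 5–4.
Gamma wins every pairwise contest, so Gamma is the Condorcet winner.

Gamma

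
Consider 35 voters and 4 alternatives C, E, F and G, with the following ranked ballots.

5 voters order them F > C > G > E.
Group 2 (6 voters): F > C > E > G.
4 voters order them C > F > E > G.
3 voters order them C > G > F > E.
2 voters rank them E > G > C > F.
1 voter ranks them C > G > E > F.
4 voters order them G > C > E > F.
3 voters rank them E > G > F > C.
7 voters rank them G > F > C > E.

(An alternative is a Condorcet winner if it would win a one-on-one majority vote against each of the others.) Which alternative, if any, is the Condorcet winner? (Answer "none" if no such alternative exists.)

none

Head-to-head results (35 voters):
C vs E: C, 30–5.
C vs F: F, 21–14.
C vs G: C, 19–16.
E–F: F 25–10.
E vs G: G, 20–15.
F vs G: G, 20–15.
No alternative is unbeaten: C loses to F; E loses to C; F loses to G; G loses to C. In particular C → G → F → C is a majority cycle — no Condorcet winner exists.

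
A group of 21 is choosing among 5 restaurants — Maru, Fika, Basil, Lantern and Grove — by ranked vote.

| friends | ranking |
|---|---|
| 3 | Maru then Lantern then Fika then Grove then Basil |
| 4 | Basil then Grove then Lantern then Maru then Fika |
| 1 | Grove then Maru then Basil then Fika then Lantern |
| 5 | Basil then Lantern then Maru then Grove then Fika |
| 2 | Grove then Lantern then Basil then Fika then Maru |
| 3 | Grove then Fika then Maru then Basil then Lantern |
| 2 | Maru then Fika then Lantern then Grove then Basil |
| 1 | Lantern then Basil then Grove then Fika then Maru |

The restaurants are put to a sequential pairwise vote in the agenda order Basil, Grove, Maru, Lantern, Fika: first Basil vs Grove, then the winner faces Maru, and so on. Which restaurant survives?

Lantern

Round 1: Basil vs Grove — 10–11, Grove advances.
Round 2: Grove vs Maru — 11–10, Grove advances.
Round 3: Grove vs Lantern — 10–11, Lantern advances.
Round 4: Lantern vs Fika — 15–6, Lantern advances.
The agenda winner is Lantern.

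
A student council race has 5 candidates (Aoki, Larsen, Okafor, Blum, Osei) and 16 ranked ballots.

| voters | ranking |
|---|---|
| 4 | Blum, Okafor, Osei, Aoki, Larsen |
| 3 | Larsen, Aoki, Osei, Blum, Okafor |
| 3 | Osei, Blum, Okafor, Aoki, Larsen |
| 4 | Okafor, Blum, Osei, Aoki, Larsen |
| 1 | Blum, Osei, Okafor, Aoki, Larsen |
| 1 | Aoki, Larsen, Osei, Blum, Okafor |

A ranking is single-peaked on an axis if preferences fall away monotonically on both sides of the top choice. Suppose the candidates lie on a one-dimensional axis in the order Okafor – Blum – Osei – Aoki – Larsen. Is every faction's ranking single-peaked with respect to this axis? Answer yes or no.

Axis positions: Okafor=1, Blum=2, Osei=3, Aoki=4, Larsen=5.
Faction 1 (peak Blum at position 2): ranking walks positions 2-1-3-4-5, expanding outward from the peak — single-peaked.
Faction 2 (peak Larsen at position 5): ranking walks positions 5-4-3-2-1, expanding outward from the peak — single-peaked.
Faction 3 (peak Osei at position 3): ranking walks positions 3-2-1-4-5, expanding outward from the peak — single-peaked.
Faction 4 (peak Okafor at position 1): ranking walks positions 1-2-3-4-5, expanding outward from the peak — single-peaked.
Faction 5 (peak Blum at position 2): ranking walks positions 2-3-1-4-5, expanding outward from the peak — single-peaked.
Faction 6 (peak Aoki at position 4): ranking walks positions 4-5-3-2-1, expanding outward from the peak — single-peaked.
Every ranking is single-peaked on this axis.

yes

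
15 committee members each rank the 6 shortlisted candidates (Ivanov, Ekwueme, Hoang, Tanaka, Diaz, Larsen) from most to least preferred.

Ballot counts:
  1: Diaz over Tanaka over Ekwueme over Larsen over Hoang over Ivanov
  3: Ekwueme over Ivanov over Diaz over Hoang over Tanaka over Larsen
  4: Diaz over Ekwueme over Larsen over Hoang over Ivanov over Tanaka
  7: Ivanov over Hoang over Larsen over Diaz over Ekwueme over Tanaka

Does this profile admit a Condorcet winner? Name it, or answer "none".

Pairwise majorities:
Ivanov vs Ekwueme: Ekwueme wins 8–7.
Ivanov vs Hoang: 3+7 = 10 for Ivanov, 5 for Hoang — Ivanov by 10–5.
Ivanov vs Tanaka: Ivanov is ranked higher on 3+4+7 = 14 ballots, Tanaka on 1. Ivanov wins 14–1.
Ivanov–Diaz: Ivanov 10–5.
Ivanov vs Larsen: Ivanov wins 10–5.
Ekwueme–Hoang: Ekwueme 8–7.
Ekwueme vs Tanaka: Ekwueme, 14–1.
Ekwueme vs Diaz: 3 to 12, Diaz.
Ekwueme–Larsen: Ekwueme 8–7.
Hoang vs Tanaka: Hoang is ranked higher on 3+4+7 = 14 ballots, Tanaka on 1. Hoang wins 14–1.
Hoang vs Diaz: Hoang is ranked higher on 7 ballots, Diaz on 8. Diaz wins 8–7.
Hoang vs Larsen: Hoang wins 10–5.
Tanaka vs Diaz: Tanaka is ranked higher on 0 ballots, Diaz on 15. Diaz wins 15–0.
Tanaka–Larsen: Larsen 11–4.
Diaz vs Larsen: Diaz is ranked higher on 1+3+4 = 8 ballots, Larsen on 7. Diaz wins 8–7.
Each candidate drops at least one matchup (Ivanov loses to Ekwueme; Ekwueme loses to Diaz; Hoang loses to Ivanov; Tanaka loses to Ivanov; Diaz loses to Ivanov; Larsen loses to Ivanov); the cycle Ivanov > Diaz > Ekwueme > Ivanov rules out a Condorcet winner.

none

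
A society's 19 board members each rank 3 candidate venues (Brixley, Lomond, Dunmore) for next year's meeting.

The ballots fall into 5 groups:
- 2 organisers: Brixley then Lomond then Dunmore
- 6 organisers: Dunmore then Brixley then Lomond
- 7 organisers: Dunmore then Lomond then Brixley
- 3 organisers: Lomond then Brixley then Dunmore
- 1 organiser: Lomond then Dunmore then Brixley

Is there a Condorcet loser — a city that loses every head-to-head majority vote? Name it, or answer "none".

Brixley

Head-to-head results (19 organisers):
Brixley vs Lomond: Lomond wins 11–8.
Brixley vs Dunmore: 2+3 = 5 for Brixley, 14 for Dunmore — Dunmore by 14–5.
Lomond vs Dunmore: Dunmore, 13–6.
Brixley is beaten in every head-to-head and is the Condorcet loser.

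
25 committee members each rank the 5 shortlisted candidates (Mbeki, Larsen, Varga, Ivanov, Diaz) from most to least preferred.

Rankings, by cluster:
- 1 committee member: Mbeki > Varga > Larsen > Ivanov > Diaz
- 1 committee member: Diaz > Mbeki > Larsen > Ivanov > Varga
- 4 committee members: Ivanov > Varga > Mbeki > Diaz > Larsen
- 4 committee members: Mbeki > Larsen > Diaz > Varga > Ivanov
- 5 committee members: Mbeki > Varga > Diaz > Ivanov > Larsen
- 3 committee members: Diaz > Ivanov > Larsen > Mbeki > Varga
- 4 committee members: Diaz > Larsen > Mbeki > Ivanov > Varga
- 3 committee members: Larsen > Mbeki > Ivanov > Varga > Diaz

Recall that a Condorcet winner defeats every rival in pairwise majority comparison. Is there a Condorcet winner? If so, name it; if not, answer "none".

Head-to-head results (25 committee members):
Mbeki–Larsen: Mbeki 15–10.
Mbeki–Varga: Mbeki 21–4.
Mbeki vs Ivanov: Mbeki, 18–7.
Mbeki vs Diaz: Mbeki, 17–8.
Larsen–Varga: Larsen 15–10.
Larsen vs Ivanov: Larsen, 13–12.
Larsen vs Diaz: Diaz wins 17–8.
Varga–Ivanov: Ivanov 15–10.
Varga vs Diaz: Varga, 13–12.
Ivanov–Diaz: Diaz 17–8.
Mbeki beats each of Larsen, Varga, Ivanov, Diaz — Mbeki is the Condorcet winner.

Mbeki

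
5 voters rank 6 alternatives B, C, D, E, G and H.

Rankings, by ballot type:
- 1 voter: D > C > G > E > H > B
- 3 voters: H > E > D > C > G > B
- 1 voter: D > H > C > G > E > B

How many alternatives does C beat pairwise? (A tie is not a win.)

2

C against each rival (5 voters):
C vs B: C wins 5–0.
C vs D: C preferred on 0 ballots; D wins 5–0.
C vs E: 1+1 = 2 for C, 3 for E — E by 3–2.
C vs G: C preferred on 1+3+1 = 5 ballots; C wins 5–0.
C vs H: H wins 4–1.
C beats B, G; loses to D, E, H — 2 pairwise wins.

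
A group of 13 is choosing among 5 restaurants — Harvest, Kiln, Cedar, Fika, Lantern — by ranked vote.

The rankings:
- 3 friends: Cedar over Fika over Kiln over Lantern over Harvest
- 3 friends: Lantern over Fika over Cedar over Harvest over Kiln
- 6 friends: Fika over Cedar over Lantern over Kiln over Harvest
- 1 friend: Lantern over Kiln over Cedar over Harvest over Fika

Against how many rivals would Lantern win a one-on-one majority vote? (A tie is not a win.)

2

Lantern against each rival (13 friends):
Lantern vs Harvest: 13 to 0, Lantern.
Lantern vs Kiln: Lantern is ranked higher on 3+6+1 = 10 ballots, Kiln on 3. Lantern wins 10–3.
Lantern vs Cedar: Cedar wins 9–4.
Lantern vs Fika: Fika, 9–4.
Lantern beats Harvest, Kiln; loses to Cedar, Fika — 2 pairwise wins.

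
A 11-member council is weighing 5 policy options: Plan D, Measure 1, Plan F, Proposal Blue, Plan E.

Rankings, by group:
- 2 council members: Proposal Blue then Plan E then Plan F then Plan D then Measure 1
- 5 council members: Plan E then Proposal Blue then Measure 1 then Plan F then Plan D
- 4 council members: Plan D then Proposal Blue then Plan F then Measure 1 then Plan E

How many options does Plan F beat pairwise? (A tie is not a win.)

Plan F against each rival (11 council members):
Plan F vs Plan D: 2+5 = 7 for Plan F, 4 for Plan D — Plan F by 7–4.
Plan F vs Measure 1: Plan F preferred on 2+4 = 6 ballots; Plan F wins 6–5.
Plan F vs Proposal Blue: Plan F is ranked higher on 0 ballots, Proposal Blue on 11. Proposal Blue wins 11–0.
Plan F vs Plan E: Plan F preferred on 4 ballots; Plan E wins 7–4.
Plan F beats Plan D, Measure 1; loses to Proposal Blue, Plan E — 2 pairwise wins.

2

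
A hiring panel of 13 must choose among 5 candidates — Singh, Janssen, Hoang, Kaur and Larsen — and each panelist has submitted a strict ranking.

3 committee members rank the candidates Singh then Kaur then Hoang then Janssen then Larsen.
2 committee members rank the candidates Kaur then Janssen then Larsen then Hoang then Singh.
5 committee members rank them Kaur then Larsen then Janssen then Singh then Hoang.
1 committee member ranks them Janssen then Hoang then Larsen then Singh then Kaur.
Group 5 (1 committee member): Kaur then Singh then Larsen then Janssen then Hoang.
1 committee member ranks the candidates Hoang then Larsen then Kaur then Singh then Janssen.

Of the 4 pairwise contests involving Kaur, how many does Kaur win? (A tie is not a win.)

Kaur against each rival (13 committee members):
Kaur vs Singh: Kaur wins 9–4.
Kaur vs Janssen: 3+2+5+1+1 = 12 for Kaur, 1 for Janssen — Kaur by 12–1.
Kaur vs Hoang: Kaur, 11–2.
Kaur vs Larsen: Kaur preferred on 3+2+5+1 = 11 ballots; Kaur wins 11–2.
Kaur beats Singh, Janssen, Hoang, Larsen — 4 pairwise wins.

4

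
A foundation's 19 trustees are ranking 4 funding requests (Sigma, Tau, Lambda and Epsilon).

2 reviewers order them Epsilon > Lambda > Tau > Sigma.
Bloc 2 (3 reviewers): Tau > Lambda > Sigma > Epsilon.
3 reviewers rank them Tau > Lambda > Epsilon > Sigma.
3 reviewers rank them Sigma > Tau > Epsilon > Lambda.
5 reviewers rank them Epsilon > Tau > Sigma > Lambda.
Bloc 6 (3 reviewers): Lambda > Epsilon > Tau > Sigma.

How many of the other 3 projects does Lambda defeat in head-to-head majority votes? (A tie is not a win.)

1

Lambda against each rival (19 reviewers):
Lambda vs Sigma: Lambda preferred on 2+3+3+3 = 11 ballots; Lambda wins 11–8.
Lambda vs Tau: Tau, 14–5.
Lambda vs Epsilon: 9 to 10, Epsilon.
Lambda beats Sigma; loses to Tau, Epsilon — 1 pairwise win.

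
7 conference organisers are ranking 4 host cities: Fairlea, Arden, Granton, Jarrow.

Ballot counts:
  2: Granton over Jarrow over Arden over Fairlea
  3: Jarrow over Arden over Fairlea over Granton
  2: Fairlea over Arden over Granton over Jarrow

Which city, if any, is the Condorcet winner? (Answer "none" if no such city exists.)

Pairwise majorities:
Fairlea–Arden: Arden 5–2.
Fairlea vs Granton: Fairlea, 5–2.
Fairlea vs Jarrow: Jarrow wins 5–2.
Arden vs Granton: Arden, 5–2.
Arden–Jarrow: Jarrow 5–2.
Granton vs Jarrow: Granton, 4–3.
Each city drops at least one matchup (Fairlea loses to Arden; Arden loses to Jarrow; Granton loses to Fairlea; Jarrow loses to Granton); the cycle Fairlea > Granton > Jarrow > Fairlea rules out a Condorcet winner.

none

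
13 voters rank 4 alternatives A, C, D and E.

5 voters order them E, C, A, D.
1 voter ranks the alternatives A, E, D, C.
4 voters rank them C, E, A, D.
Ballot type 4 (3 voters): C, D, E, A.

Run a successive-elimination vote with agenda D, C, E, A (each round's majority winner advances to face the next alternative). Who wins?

C

Round 1: D vs C — 1–12, C advances.
Round 2: C vs E — 7–6, C advances.
Round 3: C vs A — 12–1, C advances.
The agenda winner is C.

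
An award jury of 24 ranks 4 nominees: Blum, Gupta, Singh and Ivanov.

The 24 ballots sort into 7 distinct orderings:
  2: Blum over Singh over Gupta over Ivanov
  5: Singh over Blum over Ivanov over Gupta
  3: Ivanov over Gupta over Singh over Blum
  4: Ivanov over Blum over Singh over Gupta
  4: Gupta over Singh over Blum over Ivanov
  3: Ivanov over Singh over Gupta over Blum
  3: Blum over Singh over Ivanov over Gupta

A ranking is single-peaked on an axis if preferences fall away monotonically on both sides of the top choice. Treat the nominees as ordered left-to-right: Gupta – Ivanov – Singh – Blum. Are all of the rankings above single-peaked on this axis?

no

Axis positions: Gupta=1, Ivanov=2, Singh=3, Blum=4.
Ballot type 1: ranking walks positions 4-3-1-2; Gupta is ranked above Ivanov even though Ivanov lies between Gupta and the peak Blum on the axis — preferences dip and rise again. Not single-peaked.
Ballot type 2 (peak Singh at position 3): ranking walks positions 3-4-2-1, expanding outward from the peak — single-peaked.
Ballot type 3 (peak Ivanov at position 2): ranking walks positions 2-1-3-4, expanding outward from the peak — single-peaked.
Ballot type 4: ranking walks positions 2-4-3-1; Blum is ranked above Singh even though Singh lies between Blum and the peak Ivanov on the axis — preferences dip and rise again. Not single-peaked.
Ballot type 5: ranking walks positions 1-3-4-2; Singh is ranked above Ivanov even though Ivanov lies between Singh and the peak Gupta on the axis — preferences dip and rise again. Not single-peaked.
Ballot type 6 (peak Ivanov at position 2): ranking walks positions 2-3-1-4, expanding outward from the peak — single-peaked.
Ballot type 7 (peak Blum at position 4): ranking walks positions 4-3-2-1, expanding outward from the peak — single-peaked.
Ballot type 1 violates single-peakedness, so the profile is not single-peaked on this axis.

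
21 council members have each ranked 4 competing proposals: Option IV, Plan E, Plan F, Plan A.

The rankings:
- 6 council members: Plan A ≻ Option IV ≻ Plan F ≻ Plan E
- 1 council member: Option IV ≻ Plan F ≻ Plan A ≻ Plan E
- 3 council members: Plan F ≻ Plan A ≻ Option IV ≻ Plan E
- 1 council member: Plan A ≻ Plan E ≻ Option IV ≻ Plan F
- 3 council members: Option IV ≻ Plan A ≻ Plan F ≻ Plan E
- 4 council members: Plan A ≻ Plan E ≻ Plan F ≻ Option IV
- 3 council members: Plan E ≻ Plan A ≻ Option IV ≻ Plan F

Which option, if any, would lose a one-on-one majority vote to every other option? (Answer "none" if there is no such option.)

Head-to-head results (21 council members):
Option IV–Plan E: Option IV 13–8.
Option IV vs Plan F: Option IV is ranked higher on 6+1+1+3+3 = 14 ballots, Plan F on 7. Option IV wins 14–7.
Option IV–Plan A: Plan A 17–4.
Plan E vs Plan F: 1+4+3 = 8 for Plan E, 13 for Plan F — Plan F by 13–8.
Plan E vs Plan A: Plan A, 18–3.
Plan F vs Plan A: Plan F preferred on 1+3 = 4 ballots; Plan A wins 17–4.
Plan E is beaten in every head-to-head and is the Condorcet loser.

Plan E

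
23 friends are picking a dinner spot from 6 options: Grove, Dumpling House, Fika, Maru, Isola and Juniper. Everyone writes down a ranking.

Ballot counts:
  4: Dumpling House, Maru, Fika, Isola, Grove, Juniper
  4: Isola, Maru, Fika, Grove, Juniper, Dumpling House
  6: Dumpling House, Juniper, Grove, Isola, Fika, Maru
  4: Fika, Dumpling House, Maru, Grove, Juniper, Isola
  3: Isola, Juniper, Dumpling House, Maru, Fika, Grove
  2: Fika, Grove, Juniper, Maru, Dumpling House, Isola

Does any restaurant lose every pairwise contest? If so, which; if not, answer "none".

none

Head-to-head results (23 friends):
Grove vs Dumpling House: 4+2 = 6 for Grove, 17 for Dumpling House — Dumpling House by 17–6.
Grove vs Fika: 6 for Grove, 17 for Fika — Fika by 17–6.
Grove vs Maru: Maru wins 15–8.
Grove vs Isola: Grove, 12–11.
Grove–Juniper: Grove 14–9.
Dumpling House vs Fika: Dumpling House preferred on 4+6+3 = 13 ballots; Dumpling House wins 13–10.
Dumpling House vs Maru: 4+6+4+3 = 17 for Dumpling House, 6 for Maru — Dumpling House by 17–6.
Dumpling House vs Isola: 16 to 7, Dumpling House.
Dumpling House–Juniper: Dumpling House 14–9.
Fika–Maru: Fika 12–11.
Fika vs Isola: Isola wins 13–10.
Fika vs Juniper: Fika is ranked higher on 4+4+4+2 = 14 ballots, Juniper on 9. Fika wins 14–9.
Maru vs Isola: 4+4+2 = 10 for Maru, 13 for Isola — Isola by 13–10.
Maru vs Juniper: Maru, 12–11.
Isola–Juniper: Juniper 12–11.
Every restaurant wins at least one matchup (Grove beats Isola; Dumpling House beats Grove; Fika beats Grove; Maru beats Grove; Isola beats Fika; Juniper beats Isola), so there is no Condorcet loser.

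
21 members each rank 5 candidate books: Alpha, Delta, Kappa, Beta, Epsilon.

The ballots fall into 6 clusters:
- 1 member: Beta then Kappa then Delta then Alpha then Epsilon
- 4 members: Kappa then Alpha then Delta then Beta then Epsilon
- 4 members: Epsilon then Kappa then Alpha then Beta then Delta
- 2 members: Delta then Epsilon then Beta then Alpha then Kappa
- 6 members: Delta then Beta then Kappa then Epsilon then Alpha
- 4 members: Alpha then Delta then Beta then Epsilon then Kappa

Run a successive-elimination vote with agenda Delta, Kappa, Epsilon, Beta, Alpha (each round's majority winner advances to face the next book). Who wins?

Alpha

Round 1: Delta vs Kappa — 12–9, Delta advances.
Round 2: Delta vs Epsilon — 17–4, Delta advances.
Round 3: Delta vs Beta — 16–5, Delta advances.
Round 4: Delta vs Alpha — 9–12, Alpha advances.
Alpha survives the agenda.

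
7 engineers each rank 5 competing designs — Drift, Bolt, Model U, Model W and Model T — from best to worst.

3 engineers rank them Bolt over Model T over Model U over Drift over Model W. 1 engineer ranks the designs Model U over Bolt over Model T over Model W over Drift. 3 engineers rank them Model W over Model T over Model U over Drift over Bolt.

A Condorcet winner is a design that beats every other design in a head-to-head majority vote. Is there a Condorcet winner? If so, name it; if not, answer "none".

none

Head-to-head results (7 engineers):
Drift vs Bolt: Bolt wins 4–3.
Drift–Model U: Model U 7–0.
Drift vs Model W: Model W, 4–3.
Drift–Model T: Model T 7–0.
Bolt vs Model U: Model U wins 4–3.
Bolt vs Model W: Bolt wins 4–3.
Bolt vs Model T: Bolt wins 4–3.
Model U vs Model W: Model U wins 4–3.
Model U vs Model T: Model T, 6–1.
Model W vs Model T: Model T, 4–3.
No design is unbeaten: Drift loses to Bolt; Bolt loses to Model U; Model U loses to Model T; Model W loses to Bolt; Model T loses to Bolt. In particular Bolt beats Model T beats Model U beats Bolt is a majority cycle — no Condorcet winner exists.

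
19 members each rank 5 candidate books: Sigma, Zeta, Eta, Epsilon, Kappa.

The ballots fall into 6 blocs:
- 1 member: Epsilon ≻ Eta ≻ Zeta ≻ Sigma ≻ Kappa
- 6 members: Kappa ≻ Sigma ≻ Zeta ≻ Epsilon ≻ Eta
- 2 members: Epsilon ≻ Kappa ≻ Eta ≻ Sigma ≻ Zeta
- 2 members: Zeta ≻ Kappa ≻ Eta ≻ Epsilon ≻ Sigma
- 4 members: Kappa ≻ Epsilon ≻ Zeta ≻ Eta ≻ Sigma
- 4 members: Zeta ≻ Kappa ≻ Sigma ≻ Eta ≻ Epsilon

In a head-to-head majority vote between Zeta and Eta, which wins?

Zeta

Ballots ranking Zeta above Eta: 6 + 2 + 4 + 4 = 16.
Ballots ranking Eta above Zeta: 19 − 16 = 3.
Zeta wins the head-to-head 16–3.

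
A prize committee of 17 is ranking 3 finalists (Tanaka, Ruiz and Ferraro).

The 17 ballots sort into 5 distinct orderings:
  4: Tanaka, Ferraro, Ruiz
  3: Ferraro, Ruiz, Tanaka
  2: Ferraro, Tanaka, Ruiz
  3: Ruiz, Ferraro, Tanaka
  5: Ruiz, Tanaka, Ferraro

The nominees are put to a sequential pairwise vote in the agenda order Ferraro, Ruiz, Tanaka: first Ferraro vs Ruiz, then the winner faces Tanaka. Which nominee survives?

Tanaka

Round 1: Ferraro vs Ruiz — 9–8, Ferraro advances.
Round 2: Ferraro vs Tanaka — 8–9, Tanaka advances.
Tanaka survives the agenda.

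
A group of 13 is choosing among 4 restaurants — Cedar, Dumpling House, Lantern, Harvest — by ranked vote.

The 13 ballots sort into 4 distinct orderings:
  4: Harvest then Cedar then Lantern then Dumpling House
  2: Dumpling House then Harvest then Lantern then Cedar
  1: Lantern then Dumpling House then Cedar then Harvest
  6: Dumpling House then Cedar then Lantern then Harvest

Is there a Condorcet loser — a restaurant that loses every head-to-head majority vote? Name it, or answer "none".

Harvest

Head-to-head results (13 friends):
Cedar vs Dumpling House: Dumpling House wins 9–4.
Cedar vs Lantern: 4+6 = 10 for Cedar, 3 for Lantern — Cedar by 10–3.
Cedar vs Harvest: Cedar preferred on 1+6 = 7 ballots; Cedar wins 7–6.
Dumpling House vs Lantern: Dumpling House wins 8–5.
Dumpling House vs Harvest: 9 to 4, Dumpling House.
Lantern vs Harvest: Lantern preferred on 1+6 = 7 ballots; Lantern wins 7–6.
Harvest loses to every other restaurant — it is the Condorcet loser.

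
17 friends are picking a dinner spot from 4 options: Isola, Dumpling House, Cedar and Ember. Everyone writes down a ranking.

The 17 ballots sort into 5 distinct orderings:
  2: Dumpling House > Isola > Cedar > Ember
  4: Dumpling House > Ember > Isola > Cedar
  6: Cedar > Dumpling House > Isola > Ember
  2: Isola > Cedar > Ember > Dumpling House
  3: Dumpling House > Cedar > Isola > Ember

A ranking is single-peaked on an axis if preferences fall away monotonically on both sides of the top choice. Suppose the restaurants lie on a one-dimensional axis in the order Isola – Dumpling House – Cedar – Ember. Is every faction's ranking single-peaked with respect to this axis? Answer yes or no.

no

Axis positions: Isola=1, Dumpling House=2, Cedar=3, Ember=4.
Faction 1 (peak Dumpling House at position 2): ranking walks positions 2-1-3-4, expanding outward from the peak — single-peaked.
Faction 2: ranking walks positions 2-4-1-3; Ember is ranked above Cedar even though Cedar lies between Ember and the peak Dumpling House on the axis — preferences dip and rise again. Not single-peaked.
Faction 3 (peak Cedar at position 3): ranking walks positions 3-2-1-4, expanding outward from the peak — single-peaked.
Faction 4: ranking walks positions 1-3-4-2; Cedar is ranked above Dumpling House even though Dumpling House lies between Cedar and the peak Isola on the axis — preferences dip and rise again. Not single-peaked.
Faction 5 (peak Dumpling House at position 2): ranking walks positions 2-3-1-4, expanding outward from the peak — single-peaked.
Faction 2 violates single-peakedness, so the profile is not single-peaked on this axis.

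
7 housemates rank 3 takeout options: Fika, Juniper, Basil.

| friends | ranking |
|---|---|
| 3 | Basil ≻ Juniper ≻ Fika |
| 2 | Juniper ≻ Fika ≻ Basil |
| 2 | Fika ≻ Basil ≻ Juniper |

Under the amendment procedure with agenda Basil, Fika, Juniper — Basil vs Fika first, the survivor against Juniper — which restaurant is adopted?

Round 1: Basil vs Fika — 3–4, Fika advances.
Round 2: Fika vs Juniper — 2–5, Juniper advances.
Juniper survives the agenda.

Juniper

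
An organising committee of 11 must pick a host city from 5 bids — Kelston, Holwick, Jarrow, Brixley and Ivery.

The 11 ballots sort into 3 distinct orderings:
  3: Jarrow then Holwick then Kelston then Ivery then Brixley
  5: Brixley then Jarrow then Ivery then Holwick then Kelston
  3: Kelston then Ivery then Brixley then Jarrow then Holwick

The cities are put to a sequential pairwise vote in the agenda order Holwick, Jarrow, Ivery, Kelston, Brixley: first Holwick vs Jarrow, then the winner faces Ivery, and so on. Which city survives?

Round 1: Holwick vs Jarrow — 0–11, Jarrow advances.
Round 2: Jarrow vs Ivery — 8–3, Jarrow advances.
Round 3: Jarrow vs Kelston — 8–3, Jarrow advances.
Round 4: Jarrow vs Brixley — 3–8, Brixley advances.
The agenda winner is Brixley.

Brixley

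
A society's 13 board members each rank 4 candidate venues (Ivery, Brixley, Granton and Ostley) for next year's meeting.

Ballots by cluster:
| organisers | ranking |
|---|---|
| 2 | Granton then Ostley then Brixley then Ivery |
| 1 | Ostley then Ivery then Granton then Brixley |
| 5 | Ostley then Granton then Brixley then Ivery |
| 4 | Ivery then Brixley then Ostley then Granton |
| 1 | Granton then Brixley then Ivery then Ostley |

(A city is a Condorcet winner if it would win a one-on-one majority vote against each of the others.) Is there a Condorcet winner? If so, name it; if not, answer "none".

Head-to-head results (13 organisers):
Ivery–Brixley: Brixley 8–5.
Ivery vs Granton: Ivery preferred on 1+4 = 5 ballots; Granton wins 8–5.
Ivery–Ostley: Ostley 8–5.
Brixley vs Granton: 4 for Brixley, 9 for Granton — Granton by 9–4.
Brixley vs Ostley: Ostley, 8–5.
Granton vs Ostley: 2+1 = 3 for Granton, 10 for Ostley — Ostley by 10–3.
Only Ostley has no losses; Ostley is the Condorcet winner.

Ostley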